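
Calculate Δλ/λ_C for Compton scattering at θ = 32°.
0.1520 λ_C

The Compton shift formula is:
Δλ = λ_C(1 - cos θ)

Dividing both sides by λ_C:
Δλ/λ_C = 1 - cos θ

For θ = 32°:
Δλ/λ_C = 1 - cos(32°)
Δλ/λ_C = 1 - 0.8480
Δλ/λ_C = 0.1520

This means the shift is 0.1520 × λ_C = 0.3687 pm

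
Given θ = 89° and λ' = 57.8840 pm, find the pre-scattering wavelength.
55.5000 pm

From λ' = λ + Δλ, we have λ = λ' - Δλ

First calculate the Compton shift:
Δλ = λ_C(1 - cos θ)
Δλ = 2.4263 × (1 - cos(89°))
Δλ = 2.4263 × 0.9825
Δλ = 2.3840 pm

Initial wavelength:
λ = λ' - Δλ
λ = 57.8840 - 2.3840
λ = 55.5000 pm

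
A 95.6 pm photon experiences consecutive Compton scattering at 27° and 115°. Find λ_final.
99.3162 pm

Apply Compton shift twice:

First scattering at θ₁ = 27°:
Δλ₁ = λ_C(1 - cos(27°))
Δλ₁ = 2.4263 × 0.1090
Δλ₁ = 0.2645 pm

After first scattering:
λ₁ = 95.6 + 0.2645 = 95.8645 pm

Second scattering at θ₂ = 115°:
Δλ₂ = λ_C(1 - cos(115°))
Δλ₂ = 2.4263 × 1.4226
Δλ₂ = 3.4517 pm

Final wavelength:
λ₂ = 95.8645 + 3.4517 = 99.3162 pm

Total shift: Δλ_total = 0.2645 + 3.4517 = 3.7162 pm

(Intermediate values are shown rounded; full precision is carried through to the final answer.)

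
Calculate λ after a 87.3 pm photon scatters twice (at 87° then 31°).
89.9459 pm

Apply Compton shift twice:

First scattering at θ₁ = 87°:
Δλ₁ = λ_C(1 - cos(87°))
Δλ₁ = 2.4263 × 0.9477
Δλ₁ = 2.2993 pm

After first scattering:
λ₁ = 87.3 + 2.2993 = 89.5993 pm

Second scattering at θ₂ = 31°:
Δλ₂ = λ_C(1 - cos(31°))
Δλ₂ = 2.4263 × 0.1428
Δλ₂ = 0.3466 pm

Final wavelength:
λ₂ = 89.5993 + 0.3466 = 89.9459 pm

Total shift: Δλ_total = 2.2993 + 0.3466 = 2.6459 pm

(Intermediate values are shown rounded; full precision is carried through to the final answer.)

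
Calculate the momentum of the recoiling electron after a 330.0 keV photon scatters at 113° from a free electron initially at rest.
2.2922e-22 kg·m/s

The electron is initially at rest, so by conservation of momentum:
p⃗_e = p⃗₀ − p⃗'  (incident photon momentum minus scattered photon momentum)

Photon momentum magnitudes (p = h/λ = E/c):
λ₀ = hc/E₀ = 3.7571 pm → p₀ = h/λ₀ = 1.7636e-22 kg·m/s
Δλ = λ_C(1 − cos 113°) = 3.3743 pm
λ' = 7.1314 pm → p' = h/λ' = 9.2913e-23 kg·m/s

The scattered photon makes angle θ = 113° with the incident direction, so by the law of cosines:
|p⃗_e|² = p₀² + p'² − 2p₀p'cos θ
|p⃗_e|² = (1.7636e-22)² + (9.2913e-23)² − 2·1.7636e-22·9.2913e-23·cos(113°)
|p⃗_e| = 2.2922e-22 kg·m/s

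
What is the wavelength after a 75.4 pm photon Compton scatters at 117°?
78.9278 pm

Using the Compton scattering formula:
λ' = λ + Δλ = λ + λ_C(1 - cos θ)

Given:
- Initial wavelength λ = 75.4 pm
- Scattering angle θ = 117°
- Compton wavelength λ_C ≈ 2.4263 pm

Calculate the shift:
Δλ = 2.4263 × (1 - cos(117°))
Δλ = 2.4263 × 1.4540
Δλ = 3.5278 pm

Final wavelength:
λ' = 75.4 + 3.5278 = 78.9278 pm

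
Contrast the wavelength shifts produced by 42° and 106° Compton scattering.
106° produces the larger shift by a factor of 4.966

Calculate both shifts using Δλ = λ_C(1 - cos θ):

For θ₁ = 42°:
Δλ₁ = 2.4263 × (1 - cos(42°))
Δλ₁ = 2.4263 × 0.2569
Δλ₁ = 0.6232 pm

For θ₂ = 106°:
Δλ₂ = 2.4263 × (1 - cos(106°))
Δλ₂ = 2.4263 × 1.2756
Δλ₂ = 3.0951 pm

The 106° angle produces the larger shift.
Ratio: 3.0951/0.6232 = 4.966

(Intermediate values are shown rounded; full precision is carried through to the final answer.)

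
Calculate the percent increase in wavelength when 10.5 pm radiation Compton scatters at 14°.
0.6864%

Calculate the Compton shift:
Δλ = λ_C(1 - cos(14°))
Δλ = 2.4263 × (1 - cos(14°))
Δλ = 2.4263 × 0.0297
Δλ = 0.0721 pm

Percentage change:
(Δλ/λ₀) × 100 = (0.0721/10.5) × 100
= 0.6864%

(Intermediate values are shown rounded; full precision is carried through to the final answer.)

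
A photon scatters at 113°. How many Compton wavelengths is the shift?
1.3907 λ_C

The Compton shift formula is:
Δλ = λ_C(1 - cos θ)

Dividing both sides by λ_C:
Δλ/λ_C = 1 - cos θ

For θ = 113°:
Δλ/λ_C = 1 - cos(113°)
Δλ/λ_C = 1 - -0.3907
Δλ/λ_C = 1.3907

This means the shift is 1.3907 × λ_C = 3.3743 pm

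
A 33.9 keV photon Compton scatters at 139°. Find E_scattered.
30.3652 keV

First convert energy to wavelength:
λ = hc/E, with hc ≈ 1239.842 keV·pm (i.e. 1239.842 eV·nm)

For E = 33.9 keV = 33900 eV:
λ = 1239.842 keV·pm / 33.9 keV
λ = 36.5735 pm

Calculate the Compton shift:
Δλ = λ_C(1 - cos(139°)) = 2.4263 × 1.7547
Δλ = 4.2575 pm

Final wavelength:
λ' = 36.5735 + 4.2575 = 40.8310 pm

Final energy:
E' = hc/λ' = 1239.842 / 40.8310 = 30.3652 keV

(Intermediate values are shown rounded; full precision is carried through to the final answer.)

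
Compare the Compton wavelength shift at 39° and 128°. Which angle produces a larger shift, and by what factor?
128° produces the larger shift by a factor of 7.250

Calculate both shifts using Δλ = λ_C(1 - cos θ):

For θ₁ = 39°:
Δλ₁ = 2.4263 × (1 - cos(39°))
Δλ₁ = 2.4263 × 0.2229
Δλ₁ = 0.5407 pm

For θ₂ = 128°:
Δλ₂ = 2.4263 × (1 - cos(128°))
Δλ₂ = 2.4263 × 1.6157
Δλ₂ = 3.9201 pm

The 128° angle produces the larger shift.
Ratio: 3.9201/0.5407 = 7.250

(Intermediate values are shown rounded; full precision is carried through to the final answer.)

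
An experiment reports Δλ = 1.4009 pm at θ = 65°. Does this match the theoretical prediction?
Yes, consistent

Calculate the expected shift for θ = 65°:

Δλ_expected = λ_C(1 - cos(65°))
Δλ_expected = 2.4263 × (1 - cos(65°))
Δλ_expected = 2.4263 × 0.5774
Δλ_expected = 1.4009 pm

Given shift: 1.4009 pm
Expected shift: 1.4009 pm
Difference: 0.0000 pm

The values match. This is consistent with Compton scattering at the stated angle.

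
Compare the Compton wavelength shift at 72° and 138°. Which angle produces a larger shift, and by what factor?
138° produces the larger shift by a factor of 2.523

Calculate both shifts using Δλ = λ_C(1 - cos θ):

For θ₁ = 72°:
Δλ₁ = 2.4263 × (1 - cos(72°))
Δλ₁ = 2.4263 × 0.6910
Δλ₁ = 1.6765 pm

For θ₂ = 138°:
Δλ₂ = 2.4263 × (1 - cos(138°))
Δλ₂ = 2.4263 × 1.7431
Δλ₂ = 4.2294 pm

The 138° angle produces the larger shift.
Ratio: 4.2294/1.6765 = 2.523

(Intermediate values are shown rounded; full precision is carried through to the final answer.)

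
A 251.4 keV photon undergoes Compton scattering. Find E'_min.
126.7166 keV (at θ = 180°)

The scattered photon has minimum energy when its wavelength is maximum, i.e., when the Compton shift Δλ = λ_C(1 − cos θ) is maximum. This occurs at θ = 180° (backscattering), giving Δλ_max = 2λ_C = 4.8526 pm.

Initial wavelength: λ₀ = hc/E₀ = 4.9318 pm
Maximum final wavelength: λ'_max = λ₀ + 2λ_C = 4.9318 + 4.8526 = 9.7844 pm
Minimum final energy: E'_min = hc/λ'_max = 126.7166 keV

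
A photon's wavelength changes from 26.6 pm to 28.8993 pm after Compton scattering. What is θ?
87.00°

First find the wavelength shift:
Δλ = λ' - λ = 28.8993 - 26.6 = 2.2993 pm

Using Δλ = λ_C(1 - cos θ), with λ_C = h/(m_e·c) ≈ 2.42631024 pm:
cos θ = 1 - Δλ/λ_C
cos θ = 1 - 2.2993/2.42631024
cos θ = 0.052347

θ = arccos(0.052347)
θ = 87.00°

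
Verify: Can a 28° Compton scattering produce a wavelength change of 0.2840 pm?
Yes, consistent

Calculate the expected shift for θ = 28°:

Δλ_expected = λ_C(1 - cos(28°))
Δλ_expected = 2.4263 × (1 - cos(28°))
Δλ_expected = 2.4263 × 0.1171
Δλ_expected = 0.2840 pm

Given shift: 0.2840 pm
Expected shift: 0.2840 pm
Difference: 0.0000 pm

The values match. This is consistent with Compton scattering at the stated angle.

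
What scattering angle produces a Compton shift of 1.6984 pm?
72.54°

From the Compton formula Δλ = λ_C(1 - cos θ), we can solve for θ:

cos θ = 1 - Δλ/λ_C

Given:
- Δλ = 1.6984 pm
- λ_C = h/(m_e·c) ≈ 2.42631024 pm

cos θ = 1 - 1.6984/2.42631024
cos θ = 1 - 0.699993
cos θ = 0.300007

θ = arccos(0.300007)
θ = 72.54°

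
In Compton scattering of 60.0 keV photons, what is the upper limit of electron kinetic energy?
11.4105 keV

Maximum energy transfer occurs at θ = 180° (backscattering).

Initial photon: E₀ = 60.0 keV → λ₀ = 20.6640 pm

Maximum Compton shift (at 180°):
Δλ_max = 2λ_C = 2 × 2.4263 = 4.8526 pm

Final wavelength:
λ' = 20.6640 + 4.8526 = 25.5167 pm

Minimum photon energy (maximum energy to electron):
E'_min = hc/λ' = 48.5895 keV

Maximum electron kinetic energy:
K_max = E₀ - E'_min = 60.0000 - 48.5895 = 11.4105 keV

(Intermediate values are shown rounded; full precision is carried through to the final answer.)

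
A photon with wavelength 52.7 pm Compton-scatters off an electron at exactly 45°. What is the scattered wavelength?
53.4106 pm

Using the Compton formula: λ' = λ + λ_C(1 − cos θ)

For θ = 45°, cos θ = √2/2 (exact) ≈ 0.7071, so:
1 − cos 45° = 1 − (√2/2) ≈ 0.2929

Δλ = λ_C × 0.2929 = 2.4263 × 0.2929 = 0.7106 pm

λ' = 52.7 + 0.7106 = 53.4106 pm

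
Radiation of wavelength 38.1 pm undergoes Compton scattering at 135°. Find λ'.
42.2420 pm

Using the Compton formula: λ' = λ + λ_C(1 − cos θ)

For θ = 135°, cos θ = -√2/2 (exact) ≈ -0.7071, so:
1 − cos 135° = 1 − (-√2/2) ≈ 1.7071

Δλ = λ_C × 1.7071 = 2.4263 × 1.7071 = 4.1420 pm

λ' = 38.1 + 4.1420 = 42.2420 pm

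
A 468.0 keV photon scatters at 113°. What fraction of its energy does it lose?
0.5602 (or 56.02%)

Calculate initial and final photon energies:

Initial: E₀ = 468.0 keV → λ₀ = 2.6492 pm
Compton shift: Δλ = 3.3743 pm
Final wavelength: λ' = 6.0236 pm
Final energy: E' = 205.8314 keV

Fractional energy loss:
(E₀ - E')/E₀ = (468.0000 - 205.8314)/468.0000
= 262.1686/468.0000
= 0.5602
= 56.02%

(Intermediate values are shown rounded; full precision is carried through to the final answer.)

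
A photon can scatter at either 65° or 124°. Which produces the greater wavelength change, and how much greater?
124° produces the larger shift by a factor of 2.700

Calculate both shifts using Δλ = λ_C(1 - cos θ):

For θ₁ = 65°:
Δλ₁ = 2.4263 × (1 - cos(65°))
Δλ₁ = 2.4263 × 0.5774
Δλ₁ = 1.4009 pm

For θ₂ = 124°:
Δλ₂ = 2.4263 × (1 - cos(124°))
Δλ₂ = 2.4263 × 1.5592
Δλ₂ = 3.7831 pm

The 124° angle produces the larger shift.
Ratio: 3.7831/1.4009 = 2.700

(Intermediate values are shown rounded; full precision is carried through to the final answer.)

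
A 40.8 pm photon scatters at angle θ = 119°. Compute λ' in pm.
44.4026 pm

Using the Compton scattering formula:
λ' = λ + Δλ = λ + λ_C(1 - cos θ)

Given:
- Initial wavelength λ = 40.8 pm
- Scattering angle θ = 119°
- Compton wavelength λ_C ≈ 2.4263 pm

Calculate the shift:
Δλ = 2.4263 × (1 - cos(119°))
Δλ = 2.4263 × 1.4848
Δλ = 3.6026 pm

Final wavelength:
λ' = 40.8 + 3.6026 = 44.4026 pm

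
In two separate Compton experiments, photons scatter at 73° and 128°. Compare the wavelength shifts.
128° produces the larger shift by a factor of 2.283

Calculate both shifts using Δλ = λ_C(1 - cos θ):

For θ₁ = 73°:
Δλ₁ = 2.4263 × (1 - cos(73°))
Δλ₁ = 2.4263 × 0.7076
Δλ₁ = 1.7169 pm

For θ₂ = 128°:
Δλ₂ = 2.4263 × (1 - cos(128°))
Δλ₂ = 2.4263 × 1.6157
Δλ₂ = 3.9201 pm

The 128° angle produces the larger shift.
Ratio: 3.9201/1.7169 = 2.283

(Intermediate values are shown rounded; full precision is carried through to the final answer.)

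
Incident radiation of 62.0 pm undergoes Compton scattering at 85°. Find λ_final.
64.2148 pm

Using the Compton scattering formula:
λ' = λ + Δλ = λ + λ_C(1 - cos θ)

Given:
- Initial wavelength λ = 62.0 pm
- Scattering angle θ = 85°
- Compton wavelength λ_C ≈ 2.4263 pm

Calculate the shift:
Δλ = 2.4263 × (1 - cos(85°))
Δλ = 2.4263 × 0.9128
Δλ = 2.2148 pm

Final wavelength:
λ' = 62.0 + 2.2148 = 64.2148 pm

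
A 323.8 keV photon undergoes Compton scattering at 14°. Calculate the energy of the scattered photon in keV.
317.8179 keV

First convert energy to wavelength:
λ = hc/E, with hc ≈ 1239.842 keV·pm (i.e. 1239.842 eV·nm)

For E = 323.8 keV = 323800 eV:
λ = 1239.842 keV·pm / 323.8 keV
λ = 3.8290 pm

Calculate the Compton shift:
Δλ = λ_C(1 - cos(14°)) = 2.4263 × 0.0297
Δλ = 0.0721 pm

Final wavelength:
λ' = 3.8290 + 0.0721 = 3.9011 pm

Final energy:
E' = hc/λ' = 1239.842 / 3.9011 = 317.8179 keV

(Intermediate values are shown rounded; full precision is carried through to the final answer.)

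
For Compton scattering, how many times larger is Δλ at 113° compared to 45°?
113° produces the larger shift by a factor of 4.748

Calculate both shifts using Δλ = λ_C(1 - cos θ):

For θ₁ = 45°:
Δλ₁ = 2.4263 × (1 - cos(45°))
Δλ₁ = 2.4263 × 0.2929
Δλ₁ = 0.7106 pm

For θ₂ = 113°:
Δλ₂ = 2.4263 × (1 - cos(113°))
Δλ₂ = 2.4263 × 1.3907
Δλ₂ = 3.3743 pm

The 113° angle produces the larger shift.
Ratio: 3.3743/0.7106 = 4.748

(Intermediate values are shown rounded; full precision is carried through to the final answer.)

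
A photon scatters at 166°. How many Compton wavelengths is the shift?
1.9703 λ_C

The Compton shift formula is:
Δλ = λ_C(1 - cos θ)

Dividing both sides by λ_C:
Δλ/λ_C = 1 - cos θ

For θ = 166°:
Δλ/λ_C = 1 - cos(166°)
Δλ/λ_C = 1 - -0.9703
Δλ/λ_C = 1.9703

This means the shift is 1.9703 × λ_C = 4.7805 pm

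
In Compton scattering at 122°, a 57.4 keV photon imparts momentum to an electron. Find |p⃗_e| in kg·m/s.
4.9773e-23 kg·m/s

The electron is initially at rest, so by conservation of momentum:
p⃗_e = p⃗₀ − p⃗'  (incident photon momentum minus scattered photon momentum)

Photon momentum magnitudes (p = h/λ = E/c):
λ₀ = hc/E₀ = 21.6000 pm → p₀ = h/λ₀ = 3.0676e-23 kg·m/s
Δλ = λ_C(1 − cos 122°) = 3.7121 pm
λ' = 25.3121 pm → p' = h/λ' = 2.6177e-23 kg·m/s

The scattered photon makes angle θ = 122° with the incident direction, so by the law of cosines:
|p⃗_e|² = p₀² + p'² − 2p₀p'cos θ
|p⃗_e|² = (3.0676e-23)² + (2.6177e-23)² − 2·3.0676e-23·2.6177e-23·cos(122°)
|p⃗_e| = 4.9773e-23 kg·m/s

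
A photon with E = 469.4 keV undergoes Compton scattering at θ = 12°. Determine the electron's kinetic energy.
9.2371 keV

By energy conservation: K_e = E_initial - E_final

First find the scattered photon energy:
Initial wavelength: λ = hc/E = 2.6413 pm
Compton shift: Δλ = λ_C(1 - cos(12°)) = 0.0530 pm
Final wavelength: λ' = 2.6413 + 0.0530 = 2.6944 pm
Final photon energy: E' = hc/λ' = 460.1629 keV

Electron kinetic energy:
K_e = E - E' = 469.4000 - 460.1629 = 9.2371 keV

(Intermediate values are shown rounded; full precision is carried through to the final answer.)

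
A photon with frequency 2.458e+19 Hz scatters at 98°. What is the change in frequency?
4.541e+18 Hz (decrease)

Convert frequency to wavelength (c = 299792458 m/s):
λ₀ = c/f₀ = 299792458/2.458e+19 = 1.2196601e-11 m = 12.1966 pm

Calculate Compton shift:
Δλ = λ_C(1 - cos(98°)) = 2.7640 pm

Final wavelength:
λ' = λ₀ + Δλ = 12.1966 + 2.7640 = 14.9606 pm

Final frequency:
f' = c/λ' = 299792458/1.4960589e-11 = 2.0038814e+19 Hz

Frequency shift (decrease):
Δf = f₀ - f' = 2.458e+19 - 2.0038814e+19 = 4.541e+18 Hz

(Intermediate values are shown rounded; full precision is carried through to the final answer.)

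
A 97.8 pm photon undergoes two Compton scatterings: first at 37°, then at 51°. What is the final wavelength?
99.1880 pm

Apply Compton shift twice:

First scattering at θ₁ = 37°:
Δλ₁ = λ_C(1 - cos(37°))
Δλ₁ = 2.4263 × 0.2014
Δλ₁ = 0.4886 pm

After first scattering:
λ₁ = 97.8 + 0.4886 = 98.2886 pm

Second scattering at θ₂ = 51°:
Δλ₂ = λ_C(1 - cos(51°))
Δλ₂ = 2.4263 × 0.3707
Δλ₂ = 0.8994 pm

Final wavelength:
λ₂ = 98.2886 + 0.8994 = 99.1880 pm

Total shift: Δλ_total = 0.4886 + 0.8994 = 1.3880 pm

(Intermediate values are shown rounded; full precision is carried through to the final answer.)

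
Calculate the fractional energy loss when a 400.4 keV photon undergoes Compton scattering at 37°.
0.1363 (or 13.63%)

Calculate initial and final photon energies:

Initial: E₀ = 400.4 keV → λ₀ = 3.0965 pm
Compton shift: Δλ = 0.4886 pm
Final wavelength: λ' = 3.5851 pm
Final energy: E' = 345.8337 keV

Fractional energy loss:
(E₀ - E')/E₀ = (400.4000 - 345.8337)/400.4000
= 54.5663/400.4000
= 0.1363
= 13.63%

(Intermediate values are shown rounded; full precision is carried through to the final answer.)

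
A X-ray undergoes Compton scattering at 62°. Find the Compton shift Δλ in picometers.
1.2872 pm

Using the Compton scattering formula:
Δλ = λ_C(1 - cos θ)

where λ_C = h/(m_e·c) ≈ 2.4263 pm is the Compton wavelength of an electron.

For θ = 62°:
cos(62°) = 0.4695
1 - cos(62°) = 0.5305

Δλ = 2.4263 × 0.5305
Δλ = 1.2872 pm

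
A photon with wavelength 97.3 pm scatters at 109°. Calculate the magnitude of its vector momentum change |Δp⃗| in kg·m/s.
1.0911e-23 kg·m/s

Photon momentum magnitude is p = h/λ.

Initial momentum:
p₀ = h/λ = 6.6261e-34/9.7300e-11 = 6.8099e-24 kg·m/s

After scattering:
λ' = λ + Δλ = 97.3 + 3.2162 = 100.5162 pm
p' = h/λ' = 6.6261e-34/1.0052e-10 = 6.5920e-24 kg·m/s

Momentum is a vector; the scattered photon's direction makes angle θ = 109° with the incident direction. The magnitude of the vector change Δp⃗ = p⃗₀ − p⃗' is found from the law of cosines:
|Δp⃗|² = p₀² + p'² − 2p₀p'cos θ
|Δp⃗|² = (6.8099e-24)² + (6.5920e-24)² − 2·6.8099e-24·6.5920e-24·cos(109°)
|Δp⃗| = 1.0911e-23 kg·m/s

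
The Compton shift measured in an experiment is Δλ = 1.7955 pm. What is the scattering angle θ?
74.93°

From the Compton formula Δλ = λ_C(1 - cos θ), we can solve for θ:

cos θ = 1 - Δλ/λ_C

Given:
- Δλ = 1.7955 pm
- λ_C = h/(m_e·c) ≈ 2.42631024 pm

cos θ = 1 - 1.7955/2.42631024
cos θ = 1 - 0.740013
cos θ = 0.259987

θ = arccos(0.259987)
θ = 74.93°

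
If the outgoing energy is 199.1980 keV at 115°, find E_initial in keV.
447.1999 keV

Convert final energy to wavelength (hc ≈ 1239.842 keV·pm):
λ' = hc/E' = 1239.842 / 199.1980 = 6.2242 pm

Calculate the Compton shift:
Δλ = λ_C(1 - cos(115°))
Δλ = 2.4263 × (1 - cos(115°))
Δλ = 3.4517 pm

Initial wavelength:
λ = λ' - Δλ = 6.2242 - 3.4517 = 2.7725 pm

Initial energy:
E = hc/λ = 1239.842 / 2.7725 = 447.1999 keV

(Intermediate values are shown rounded; full precision is carried through to the final answer.)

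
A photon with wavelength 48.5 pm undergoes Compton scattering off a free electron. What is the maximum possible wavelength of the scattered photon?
53.3526 pm (at θ = 180°)

The Compton shift is Δλ = λ_C(1 − cos θ).

Since cos θ ranges from −1 to 1, the factor (1 − cos θ) ranges from 0 to 2; the maximum shift occurs at θ = 180° (backscattering):
Δλ_max = 2λ_C = 2 × 2.4263 pm = 4.8526 pm

Maximum scattered wavelength:
λ'_max = λ₀ + Δλ_max = 48.5 + 4.8526 = 53.3526 pm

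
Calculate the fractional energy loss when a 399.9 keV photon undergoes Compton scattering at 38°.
0.1423 (or 14.23%)

Calculate initial and final photon energies:

Initial: E₀ = 399.9 keV → λ₀ = 3.1004 pm
Compton shift: Δλ = 0.5144 pm
Final wavelength: λ' = 3.6147 pm
Final energy: E' = 342.9970 keV

Fractional energy loss:
(E₀ - E')/E₀ = (399.9000 - 342.9970)/399.9000
= 56.9030/399.9000
= 0.1423
= 14.23%

(Intermediate values are shown rounded; full precision is carried through to the final answer.)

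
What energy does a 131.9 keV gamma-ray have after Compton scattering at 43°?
123.3467 keV

First convert energy to wavelength:
λ = hc/E, with hc ≈ 1239.842 keV·pm (i.e. 1239.842 eV·nm)

For E = 131.9 keV = 131900 eV:
λ = 1239.842 keV·pm / 131.9 keV
λ = 9.3999 pm

Calculate the Compton shift:
Δλ = λ_C(1 - cos(43°)) = 2.4263 × 0.2686
Δλ = 0.6518 pm

Final wavelength:
λ' = 9.3999 + 0.6518 = 10.0517 pm

Final energy:
E' = hc/λ' = 1239.842 / 10.0517 = 123.3467 keV

(Intermediate values are shown rounded; full precision is carried through to the final answer.)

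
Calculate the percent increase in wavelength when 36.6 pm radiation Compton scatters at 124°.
10.3363%

Calculate the Compton shift:
Δλ = λ_C(1 - cos(124°))
Δλ = 2.4263 × (1 - cos(124°))
Δλ = 2.4263 × 1.5592
Δλ = 3.7831 pm

Percentage change:
(Δλ/λ₀) × 100 = (3.7831/36.6) × 100
= 10.3363%

(Intermediate values are shown rounded; full precision is carried through to the final answer.)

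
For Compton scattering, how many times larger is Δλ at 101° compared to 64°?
101° produces the larger shift by a factor of 2.120

Calculate both shifts using Δλ = λ_C(1 - cos θ):

For θ₁ = 64°:
Δλ₁ = 2.4263 × (1 - cos(64°))
Δλ₁ = 2.4263 × 0.5616
Δλ₁ = 1.3627 pm

For θ₂ = 101°:
Δλ₂ = 2.4263 × (1 - cos(101°))
Δλ₂ = 2.4263 × 1.1908
Δλ₂ = 2.8893 pm

The 101° angle produces the larger shift.
Ratio: 2.8893/1.3627 = 2.120

(Intermediate values are shown rounded; full precision is carried through to the final answer.)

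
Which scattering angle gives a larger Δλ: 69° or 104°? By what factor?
104° produces the larger shift by a factor of 1.936

Calculate both shifts using Δλ = λ_C(1 - cos θ):

For θ₁ = 69°:
Δλ₁ = 2.4263 × (1 - cos(69°))
Δλ₁ = 2.4263 × 0.6416
Δλ₁ = 1.5568 pm

For θ₂ = 104°:
Δλ₂ = 2.4263 × (1 - cos(104°))
Δλ₂ = 2.4263 × 1.2419
Δλ₂ = 3.0133 pm

The 104° angle produces the larger shift.
Ratio: 3.0133/1.5568 = 1.936

(Intermediate values are shown rounded; full precision is carried through to the final answer.)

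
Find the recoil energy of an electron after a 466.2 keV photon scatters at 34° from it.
62.9038 keV

By energy conservation: K_e = E_initial - E_final

First find the scattered photon energy:
Initial wavelength: λ = hc/E = 2.6595 pm
Compton shift: Δλ = λ_C(1 - cos(34°)) = 0.4148 pm
Final wavelength: λ' = 2.6595 + 0.4148 = 3.0743 pm
Final photon energy: E' = hc/λ' = 403.2962 keV

Electron kinetic energy:
K_e = E - E' = 466.2000 - 403.2962 = 62.9038 keV

(Intermediate values are shown rounded; full precision is carried through to the final answer.)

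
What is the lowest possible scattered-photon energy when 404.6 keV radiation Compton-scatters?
156.6053 keV (at θ = 180°)

The scattered photon has minimum energy when its wavelength is maximum, i.e., when the Compton shift Δλ = λ_C(1 − cos θ) is maximum. This occurs at θ = 180° (backscattering), giving Δλ_max = 2λ_C = 4.8526 pm.

Initial wavelength: λ₀ = hc/E₀ = 3.0644 pm
Maximum final wavelength: λ'_max = λ₀ + 2λ_C = 3.0644 + 4.8526 = 7.9170 pm
Minimum final energy: E'_min = hc/λ'_max = 156.6053 keV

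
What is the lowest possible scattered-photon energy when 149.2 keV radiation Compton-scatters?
94.1946 keV (at θ = 180°)

The scattered photon has minimum energy when its wavelength is maximum, i.e., when the Compton shift Δλ = λ_C(1 − cos θ) is maximum. This occurs at θ = 180° (backscattering), giving Δλ_max = 2λ_C = 4.8526 pm.

Initial wavelength: λ₀ = hc/E₀ = 8.3099 pm
Maximum final wavelength: λ'_max = λ₀ + 2λ_C = 8.3099 + 4.8526 = 13.1626 pm
Minimum final energy: E'_min = hc/λ'_max = 94.1946 keV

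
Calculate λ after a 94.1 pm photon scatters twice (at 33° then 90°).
96.9177 pm

Apply Compton shift twice:

First scattering at θ₁ = 33°:
Δλ₁ = λ_C(1 - cos(33°))
Δλ₁ = 2.4263 × 0.1613
Δλ₁ = 0.3914 pm

After first scattering:
λ₁ = 94.1 + 0.3914 = 94.4914 pm

Second scattering at θ₂ = 90°:
Δλ₂ = λ_C(1 - cos(90°))
Δλ₂ = 2.4263 × 1.0000
Δλ₂ = 2.4263 pm

Final wavelength:
λ₂ = 94.4914 + 2.4263 = 96.9177 pm

Total shift: Δλ_total = 0.3914 + 2.4263 = 2.8177 pm

(Intermediate values are shown rounded; full precision is carried through to the final answer.)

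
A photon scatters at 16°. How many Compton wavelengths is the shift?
0.0387 λ_C

The Compton shift formula is:
Δλ = λ_C(1 - cos θ)

Dividing both sides by λ_C:
Δλ/λ_C = 1 - cos θ

For θ = 16°:
Δλ/λ_C = 1 - cos(16°)
Δλ/λ_C = 1 - 0.9613
Δλ/λ_C = 0.0387

This means the shift is 0.0387 × λ_C = 0.0940 pm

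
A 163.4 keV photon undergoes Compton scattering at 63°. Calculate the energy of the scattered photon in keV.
139.1118 keV

First convert energy to wavelength:
λ = hc/E, with hc ≈ 1239.842 keV·pm (i.e. 1239.842 eV·nm)

For E = 163.4 keV = 163400 eV:
λ = 1239.842 keV·pm / 163.4 keV
λ = 7.5878 pm

Calculate the Compton shift:
Δλ = λ_C(1 - cos(63°)) = 2.4263 × 0.5460
Δλ = 1.3248 pm

Final wavelength:
λ' = 7.5878 + 1.3248 = 8.9126 pm

Final energy:
E' = hc/λ' = 1239.842 / 8.9126 = 139.1118 keV

(Intermediate values are shown rounded; full precision is carried through to the final answer.)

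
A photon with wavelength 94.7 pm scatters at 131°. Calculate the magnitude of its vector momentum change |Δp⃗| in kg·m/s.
1.2475e-23 kg·m/s

Photon momentum magnitude is p = h/λ.

Initial momentum:
p₀ = h/λ = 6.6261e-34/9.4700e-11 = 6.9969e-24 kg·m/s

After scattering:
λ' = λ + Δλ = 94.7 + 4.0181 = 98.7181 pm
p' = h/λ' = 6.6261e-34/9.8718e-11 = 6.7121e-24 kg·m/s

Momentum is a vector; the scattered photon's direction makes angle θ = 131° with the incident direction. The magnitude of the vector change Δp⃗ = p⃗₀ − p⃗' is found from the law of cosines:
|Δp⃗|² = p₀² + p'² − 2p₀p'cos θ
|Δp⃗|² = (6.9969e-24)² + (6.7121e-24)² − 2·6.9969e-24·6.7121e-24·cos(131°)
|Δp⃗| = 1.2475e-23 kg·m/s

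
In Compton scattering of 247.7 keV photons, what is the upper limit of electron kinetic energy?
121.9304 keV

Maximum energy transfer occurs at θ = 180° (backscattering).

Initial photon: E₀ = 247.7 keV → λ₀ = 5.0054 pm

Maximum Compton shift (at 180°):
Δλ_max = 2λ_C = 2 × 2.4263 = 4.8526 pm

Final wavelength:
λ' = 5.0054 + 4.8526 = 9.8580 pm

Minimum photon energy (maximum energy to electron):
E'_min = hc/λ' = 125.7696 keV

Maximum electron kinetic energy:
K_max = E₀ - E'_min = 247.7000 - 125.7696 = 121.9304 keV

(Intermediate values are shown rounded; full precision is carried through to the final answer.)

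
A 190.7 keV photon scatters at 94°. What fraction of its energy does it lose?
0.2853 (or 28.53%)

Calculate initial and final photon energies:

Initial: E₀ = 190.7 keV → λ₀ = 6.5015 pm
Compton shift: Δλ = 2.5956 pm
Final wavelength: λ' = 9.0971 pm
Final energy: E' = 136.2899 keV

Fractional energy loss:
(E₀ - E')/E₀ = (190.7000 - 136.2899)/190.7000
= 54.4101/190.7000
= 0.2853
= 28.53%

(Intermediate values are shown rounded; full precision is carried through to the final answer.)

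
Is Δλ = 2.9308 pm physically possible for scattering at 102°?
Yes, consistent

Calculate the expected shift for θ = 102°:

Δλ_expected = λ_C(1 - cos(102°))
Δλ_expected = 2.4263 × (1 - cos(102°))
Δλ_expected = 2.4263 × 1.2079
Δλ_expected = 2.9308 pm

Given shift: 2.9308 pm
Expected shift: 2.9308 pm
Difference: 0.0000 pm

The values match. This is consistent with Compton scattering at the stated angle.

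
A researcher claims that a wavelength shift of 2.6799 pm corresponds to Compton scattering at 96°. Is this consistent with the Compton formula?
Yes, consistent

Calculate the expected shift for θ = 96°:

Δλ_expected = λ_C(1 - cos(96°))
Δλ_expected = 2.4263 × (1 - cos(96°))
Δλ_expected = 2.4263 × 1.1045
Δλ_expected = 2.6799 pm

Given shift: 2.6799 pm
Expected shift: 2.6799 pm
Difference: 0.0000 pm

The values match. This is consistent with Compton scattering at the stated angle.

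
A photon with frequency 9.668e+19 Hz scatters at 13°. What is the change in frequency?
1.901e+18 Hz (decrease)

Convert frequency to wavelength (c = 299792458 m/s):
λ₀ = c/f₀ = 299792458/9.668e+19 = 3.1008736e-12 m = 3.1009 pm

Calculate Compton shift:
Δλ = λ_C(1 - cos(13°)) = 0.0622 pm

Final wavelength:
λ' = λ₀ + Δλ = 3.1009 + 0.0622 = 3.1631 pm

Final frequency:
f' = c/λ' = 299792458/3.1630598e-12 = 9.4779258e+19 Hz

Frequency shift (decrease):
Δf = f₀ - f' = 9.668e+19 - 9.4779258e+19 = 1.901e+18 Hz

(Intermediate values are shown rounded; full precision is carried through to the final answer.)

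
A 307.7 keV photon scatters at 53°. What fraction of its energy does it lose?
0.1934 (or 19.34%)

Calculate initial and final photon energies:

Initial: E₀ = 307.7 keV → λ₀ = 4.0294 pm
Compton shift: Δλ = 0.9661 pm
Final wavelength: λ' = 4.9955 pm
Final energy: E' = 248.1915 keV

Fractional energy loss:
(E₀ - E')/E₀ = (307.7000 - 248.1915)/307.7000
= 59.5085/307.7000
= 0.1934
= 19.34%

(Intermediate values are shown rounded; full precision is carried through to the final answer.)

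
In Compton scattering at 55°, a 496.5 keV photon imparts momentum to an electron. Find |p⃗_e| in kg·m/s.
2.2022e-22 kg·m/s

The electron is initially at rest, so by conservation of momentum:
p⃗_e = p⃗₀ − p⃗'  (incident photon momentum minus scattered photon momentum)

Photon momentum magnitudes (p = h/λ = E/c):
λ₀ = hc/E₀ = 2.4972 pm → p₀ = h/λ₀ = 2.6534e-22 kg·m/s
Δλ = λ_C(1 − cos 55°) = 1.0346 pm
λ' = 3.5318 pm → p' = h/λ' = 1.8761e-22 kg·m/s

The scattered photon makes angle θ = 55° with the incident direction, so by the law of cosines:
|p⃗_e|² = p₀² + p'² − 2p₀p'cos θ
|p⃗_e|² = (2.6534e-22)² + (1.8761e-22)² − 2·2.6534e-22·1.8761e-22·cos(55°)
|p⃗_e| = 2.2022e-22 kg·m/s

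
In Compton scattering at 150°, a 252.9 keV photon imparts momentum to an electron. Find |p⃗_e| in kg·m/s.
1.9913e-22 kg·m/s

The electron is initially at rest, so by conservation of momentum:
p⃗_e = p⃗₀ − p⃗'  (incident photon momentum minus scattered photon momentum)

Photon momentum magnitudes (p = h/λ = E/c):
λ₀ = hc/E₀ = 4.9025 pm → p₀ = h/λ₀ = 1.3516e-22 kg·m/s
Δλ = λ_C(1 − cos 150°) = 4.5276 pm
λ' = 9.4301 pm → p' = h/λ' = 7.0265e-23 kg·m/s

The scattered photon makes angle θ = 150° with the incident direction, so by the law of cosines:
|p⃗_e|² = p₀² + p'² − 2p₀p'cos θ
|p⃗_e|² = (1.3516e-22)² + (7.0265e-23)² − 2·1.3516e-22·7.0265e-23·cos(150°)
|p⃗_e| = 1.9913e-22 kg·m/s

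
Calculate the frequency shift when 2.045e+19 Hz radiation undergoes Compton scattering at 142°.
4.670e+18 Hz (decrease)

Convert frequency to wavelength (c = 299792458 m/s):
λ₀ = c/f₀ = 299792458/2.045e+19 = 1.4659778e-11 m = 14.6598 pm

Calculate Compton shift:
Δλ = λ_C(1 - cos(142°)) = 4.3383 pm

Final wavelength:
λ' = λ₀ + Δλ = 14.6598 + 4.3383 = 18.9980 pm

Final frequency:
f' = c/λ' = 299792458/1.8998047e-11 = 1.5780173e+19 Hz

Frequency shift (decrease):
Δf = f₀ - f' = 2.045e+19 - 1.5780173e+19 = 4.670e+18 Hz

(Intermediate values are shown rounded; full precision is carried through to the final answer.)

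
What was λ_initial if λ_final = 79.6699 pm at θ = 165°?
74.9000 pm

From λ' = λ + Δλ, we have λ = λ' - Δλ

First calculate the Compton shift:
Δλ = λ_C(1 - cos θ)
Δλ = 2.4263 × (1 - cos(165°))
Δλ = 2.4263 × 1.9659
Δλ = 4.7699 pm

Initial wavelength:
λ = λ' - Δλ
λ = 79.6699 - 4.7699
λ = 74.9000 pm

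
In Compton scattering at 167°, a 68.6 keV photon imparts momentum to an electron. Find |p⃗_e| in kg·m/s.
6.5226e-23 kg·m/s

The electron is initially at rest, so by conservation of momentum:
p⃗_e = p⃗₀ − p⃗'  (incident photon momentum minus scattered photon momentum)

Photon momentum magnitudes (p = h/λ = E/c):
λ₀ = hc/E₀ = 18.0735 pm → p₀ = h/λ₀ = 3.6662e-23 kg·m/s
Δλ = λ_C(1 − cos 167°) = 4.7904 pm
λ' = 22.8639 pm → p' = h/λ' = 2.8980e-23 kg·m/s

The scattered photon makes angle θ = 167° with the incident direction, so by the law of cosines:
|p⃗_e|² = p₀² + p'² − 2p₀p'cos θ
|p⃗_e|² = (3.6662e-23)² + (2.8980e-23)² − 2·3.6662e-23·2.8980e-23·cos(167°)
|p⃗_e| = 6.5226e-23 kg·m/s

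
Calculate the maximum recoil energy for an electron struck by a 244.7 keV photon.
119.7084 keV

Maximum energy transfer occurs at θ = 180° (backscattering).

Initial photon: E₀ = 244.7 keV → λ₀ = 5.0668 pm

Maximum Compton shift (at 180°):
Δλ_max = 2λ_C = 2 × 2.4263 = 4.8526 pm

Final wavelength:
λ' = 5.0668 + 4.8526 = 9.9194 pm

Minimum photon energy (maximum energy to electron):
E'_min = hc/λ' = 124.9916 keV

Maximum electron kinetic energy:
K_max = E₀ - E'_min = 244.7000 - 124.9916 = 119.7084 keV

(Intermediate values are shown rounded; full precision is carried through to the final answer.)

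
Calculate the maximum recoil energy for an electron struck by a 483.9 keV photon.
316.6884 keV

Maximum energy transfer occurs at θ = 180° (backscattering).

Initial photon: E₀ = 483.9 keV → λ₀ = 2.5622 pm

Maximum Compton shift (at 180°):
Δλ_max = 2λ_C = 2 × 2.4263 = 4.8526 pm

Final wavelength:
λ' = 2.5622 + 4.8526 = 7.4148 pm

Minimum photon energy (maximum energy to electron):
E'_min = hc/λ' = 167.2116 keV

Maximum electron kinetic energy:
K_max = E₀ - E'_min = 483.9000 - 167.2116 = 316.6884 keV

(Intermediate values are shown rounded; full precision is carried through to the final answer.)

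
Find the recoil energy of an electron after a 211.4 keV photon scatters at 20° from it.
5.1459 keV

By energy conservation: K_e = E_initial - E_final

First find the scattered photon energy:
Initial wavelength: λ = hc/E = 5.8649 pm
Compton shift: Δλ = λ_C(1 - cos(20°)) = 0.1463 pm
Final wavelength: λ' = 5.8649 + 0.1463 = 6.0112 pm
Final photon energy: E' = hc/λ' = 206.2541 keV

Electron kinetic energy:
K_e = E - E' = 211.4000 - 206.2541 = 5.1459 keV

(Intermediate values are shown rounded; full precision is carried through to the final answer.)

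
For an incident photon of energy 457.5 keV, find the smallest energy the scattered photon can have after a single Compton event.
163.9426 keV (at θ = 180°)

The scattered photon has minimum energy when its wavelength is maximum, i.e., when the Compton shift Δλ = λ_C(1 − cos θ) is maximum. This occurs at θ = 180° (backscattering), giving Δλ_max = 2λ_C = 4.8526 pm.

Initial wavelength: λ₀ = hc/E₀ = 2.7100 pm
Maximum final wavelength: λ'_max = λ₀ + 2λ_C = 2.7100 + 4.8526 = 7.5627 pm
Minimum final energy: E'_min = hc/λ'_max = 163.9426 keV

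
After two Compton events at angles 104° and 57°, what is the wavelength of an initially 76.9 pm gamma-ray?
81.0181 pm

Apply Compton shift twice:

First scattering at θ₁ = 104°:
Δλ₁ = λ_C(1 - cos(104°))
Δλ₁ = 2.4263 × 1.2419
Δλ₁ = 3.0133 pm

After first scattering:
λ₁ = 76.9 + 3.0133 = 79.9133 pm

Second scattering at θ₂ = 57°:
Δλ₂ = λ_C(1 - cos(57°))
Δλ₂ = 2.4263 × 0.4554
Δλ₂ = 1.1048 pm

Final wavelength:
λ₂ = 79.9133 + 1.1048 = 81.0181 pm

Total shift: Δλ_total = 3.0133 + 1.1048 = 4.1181 pm

(Intermediate values are shown rounded; full precision is carried through to the final answer.)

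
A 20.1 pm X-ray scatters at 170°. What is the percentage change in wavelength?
23.9590%

Calculate the Compton shift:
Δλ = λ_C(1 - cos(170°))
Δλ = 2.4263 × (1 - cos(170°))
Δλ = 2.4263 × 1.9848
Δλ = 4.8158 pm

Percentage change:
(Δλ/λ₀) × 100 = (4.8158/20.1) × 100
= 23.9590%

(Intermediate values are shown rounded; full precision is carried through to the final answer.)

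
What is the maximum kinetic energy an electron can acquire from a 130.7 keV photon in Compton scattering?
44.2323 keV

Maximum energy transfer occurs at θ = 180° (backscattering).

Initial photon: E₀ = 130.7 keV → λ₀ = 9.4862 pm

Maximum Compton shift (at 180°):
Δλ_max = 2λ_C = 2 × 2.4263 = 4.8526 pm

Final wavelength:
λ' = 9.4862 + 4.8526 = 14.3388 pm

Minimum photon energy (maximum energy to electron):
E'_min = hc/λ' = 86.4677 keV

Maximum electron kinetic energy:
K_max = E₀ - E'_min = 130.7000 - 86.4677 = 44.2323 keV

(Intermediate values are shown rounded; full precision is carried through to the final answer.)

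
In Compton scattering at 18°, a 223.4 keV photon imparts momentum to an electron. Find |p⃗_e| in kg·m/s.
3.7045e-23 kg·m/s

The electron is initially at rest, so by conservation of momentum:
p⃗_e = p⃗₀ − p⃗'  (incident photon momentum minus scattered photon momentum)

Photon momentum magnitudes (p = h/λ = E/c):
λ₀ = hc/E₀ = 5.5499 pm → p₀ = h/λ₀ = 1.1939e-22 kg·m/s
Δλ = λ_C(1 − cos 18°) = 0.1188 pm
λ' = 5.6686 pm → p' = h/λ' = 1.1689e-22 kg·m/s

The scattered photon makes angle θ = 18° with the incident direction, so by the law of cosines:
|p⃗_e|² = p₀² + p'² − 2p₀p'cos θ
|p⃗_e|² = (1.1939e-22)² + (1.1689e-22)² − 2·1.1939e-22·1.1689e-22·cos(18°)
|p⃗_e| = 3.7045e-23 kg·m/s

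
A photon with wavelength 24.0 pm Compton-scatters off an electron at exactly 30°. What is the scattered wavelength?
24.3251 pm

Using the Compton formula: λ' = λ + λ_C(1 − cos θ)

For θ = 30°, cos θ = √3/2 (exact) ≈ 0.8660, so:
1 − cos 30° = 1 − (√3/2) ≈ 0.1340

Δλ = λ_C × 0.1340 = 2.4263 × 0.1340 = 0.3251 pm

λ' = 24.0 + 0.3251 = 24.3251 pm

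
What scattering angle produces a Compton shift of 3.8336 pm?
125.45°

From the Compton formula Δλ = λ_C(1 - cos θ), we can solve for θ:

cos θ = 1 - Δλ/λ_C

Given:
- Δλ = 3.8336 pm
- λ_C = h/(m_e·c) ≈ 2.42631024 pm

cos θ = 1 - 3.8336/2.42631024
cos θ = 1 - 1.580012
cos θ = -0.580012

θ = arccos(-0.580012)
θ = 125.45°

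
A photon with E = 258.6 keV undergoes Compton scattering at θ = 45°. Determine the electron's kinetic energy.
33.3826 keV

By energy conservation: K_e = E_initial - E_final

First find the scattered photon energy:
Initial wavelength: λ = hc/E = 4.7944 pm
Compton shift: Δλ = λ_C(1 - cos(45°)) = 0.7106 pm
Final wavelength: λ' = 4.7944 + 0.7106 = 5.5051 pm
Final photon energy: E' = hc/λ' = 225.2174 keV

Electron kinetic energy:
K_e = E - E' = 258.6000 - 225.2174 = 33.3826 keV

(Intermediate values are shown rounded; full precision is carried through to the final answer.)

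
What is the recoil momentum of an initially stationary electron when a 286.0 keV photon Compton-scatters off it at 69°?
1.5391e-22 kg·m/s

The electron is initially at rest, so by conservation of momentum:
p⃗_e = p⃗₀ − p⃗'  (incident photon momentum minus scattered photon momentum)

Photon momentum magnitudes (p = h/λ = E/c):
λ₀ = hc/E₀ = 4.3351 pm → p₀ = h/λ₀ = 1.5285e-22 kg·m/s
Δλ = λ_C(1 − cos 69°) = 1.5568 pm
λ' = 5.8919 pm → p' = h/λ' = 1.1246e-22 kg·m/s

The scattered photon makes angle θ = 69° with the incident direction, so by the law of cosines:
|p⃗_e|² = p₀² + p'² − 2p₀p'cos θ
|p⃗_e|² = (1.5285e-22)² + (1.1246e-22)² − 2·1.5285e-22·1.1246e-22·cos(69°)
|p⃗_e| = 1.5391e-22 kg·m/s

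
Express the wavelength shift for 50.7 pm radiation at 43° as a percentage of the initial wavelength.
1.2856%

Calculate the Compton shift:
Δλ = λ_C(1 - cos(43°))
Δλ = 2.4263 × (1 - cos(43°))
Δλ = 2.4263 × 0.2686
Δλ = 0.6518 pm

Percentage change:
(Δλ/λ₀) × 100 = (0.6518/50.7) × 100
= 1.2856%

(Intermediate values are shown rounded; full precision is carried through to the final answer.)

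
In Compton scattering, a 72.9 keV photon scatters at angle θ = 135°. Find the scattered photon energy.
58.6230 keV

First convert energy to wavelength:
λ = hc/E, with hc ≈ 1239.842 keV·pm (i.e. 1239.842 eV·nm)

For E = 72.9 keV = 72900 eV:
λ = 1239.842 keV·pm / 72.9 keV
λ = 17.0074 pm

Calculate the Compton shift:
Δλ = λ_C(1 - cos(135°)) = 2.4263 × 1.7071
Δλ = 4.1420 pm

Final wavelength:
λ' = 17.0074 + 4.1420 = 21.1494 pm

Final energy:
E' = hc/λ' = 1239.842 / 21.1494 = 58.6230 keV

(Intermediate values are shown rounded; full precision is carried through to the final answer.)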